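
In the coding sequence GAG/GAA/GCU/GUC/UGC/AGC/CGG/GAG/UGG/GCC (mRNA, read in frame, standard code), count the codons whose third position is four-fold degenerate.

4

Codon 1 GAG (Glu): third position 2-fold.
Codon 2 GAA (Glu): third position 2-fold.
Codon 3 GCU (Ala): third position 4-fold.
Codon 4 GUC (Val): third position 4-fold.
Codon 5 UGC (Cys): third position 2-fold.
Codon 6 AGC (Ser): third position 2-fold.
Codon 7 CGG (Arg): third position 4-fold.
Codon 8 GAG (Glu): third position 2-fold.
Codon 9 UGG (Trp): third position 1-fold.
Codon 10 GCC (Ala): third position 4-fold.
Four-fold degenerate third positions: 4.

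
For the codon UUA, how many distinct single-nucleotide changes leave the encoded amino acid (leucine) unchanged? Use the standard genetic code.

2

Position 1: CUA → 1 synonymous.
Position 2: none → 0 synonymous.
Position 3: UUG → 1 synonymous.
Total: 1 + 0 + 1 = 2.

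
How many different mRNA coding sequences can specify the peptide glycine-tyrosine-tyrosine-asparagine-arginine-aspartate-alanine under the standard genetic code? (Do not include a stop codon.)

Gly: 4 codons.
Tyr: 2 codons.
Tyr: 2 codons.
Asn: 2 codons.
Arg: 6 codons.
Asp: 2 codons.
Ala: 4 codons.
4 × 2 × 2 × 2 × 6 × 2 × 4 = 1536.

1536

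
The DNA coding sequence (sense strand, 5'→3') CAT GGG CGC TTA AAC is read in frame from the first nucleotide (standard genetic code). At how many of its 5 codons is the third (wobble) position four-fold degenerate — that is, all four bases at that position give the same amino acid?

Codon 1 CAT (His): third position 2-fold.
Codon 2 GGG (Gly): third position 4-fold.
Codon 3 CGC (Arg): third position 4-fold.
Codon 4 TTA (Leu): third position 2-fold.
Codon 5 AAC (Asn): third position 2-fold.
Four-fold degenerate third positions: 2.

2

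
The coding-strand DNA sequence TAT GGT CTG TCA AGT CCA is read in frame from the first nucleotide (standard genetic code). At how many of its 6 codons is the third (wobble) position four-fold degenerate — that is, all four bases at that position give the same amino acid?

4

Codon 1 TAT (Tyr): third position 2-fold.
Codon 2 GGT (Gly): third position 4-fold.
Codon 3 CTG (Leu): third position 4-fold.
Codon 4 TCA (Ser): third position 4-fold.
Codon 5 AGT (Ser): third position 2-fold.
Codon 6 CCA (Pro): third position 4-fold.
Four-fold degenerate third positions: 4.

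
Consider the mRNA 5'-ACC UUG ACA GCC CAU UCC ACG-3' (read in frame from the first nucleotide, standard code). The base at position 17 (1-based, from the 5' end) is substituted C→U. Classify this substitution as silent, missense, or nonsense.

Position 17 falls in codon 6: UCC → Ser.
After the substitution the codon is UUC → Phe.
Ser ≠ Phe, so this is a missense mutation.

missense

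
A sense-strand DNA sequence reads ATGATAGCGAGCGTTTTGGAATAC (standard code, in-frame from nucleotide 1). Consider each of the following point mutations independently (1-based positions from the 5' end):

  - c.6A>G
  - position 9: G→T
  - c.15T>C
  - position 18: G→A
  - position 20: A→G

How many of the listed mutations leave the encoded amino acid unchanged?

Codon 2: ATA (Ile) → ATG (Met) — missense.
Codon 3: GCG (Ala) → GCT (Ala) — synonymous.
Codon 5: GTT (Val) → GTC (Val) — synonymous.
Codon 6: TTG (Leu) → TTA (Leu) — synonymous.
Codon 7: GAA (Glu) → GGA (Gly) — missense.
Synonymous: 3 of 5.

3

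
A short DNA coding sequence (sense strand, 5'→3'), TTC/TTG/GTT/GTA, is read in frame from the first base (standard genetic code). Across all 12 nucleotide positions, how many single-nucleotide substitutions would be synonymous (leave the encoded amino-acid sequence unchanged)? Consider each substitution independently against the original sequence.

Codon 1 (TTC, Phe): 1 synonymous substitution.
Codon 2 (TTG, Leu): 2 synonymous substitutions.
Codon 3 (GTT, Val): 3 synonymous substitutions.
Codon 4 (GTA, Val): 3 synonymous substitutions.
Total: 1 + 2 + 3 + 3 = 9.

9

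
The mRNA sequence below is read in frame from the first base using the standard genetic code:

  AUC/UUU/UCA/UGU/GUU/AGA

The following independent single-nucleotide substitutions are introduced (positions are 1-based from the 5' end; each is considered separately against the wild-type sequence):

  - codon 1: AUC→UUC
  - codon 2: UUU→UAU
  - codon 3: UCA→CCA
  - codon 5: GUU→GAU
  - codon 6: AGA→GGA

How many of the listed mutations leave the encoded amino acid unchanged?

Codon 1: AUC (Ile) → UUC (Phe) — missense.
Codon 2: UUU (Phe) → UAU (Tyr) — missense.
Codon 3: UCA (Ser) → CCA (Pro) — missense.
Codon 5: GUU (Val) → GAU (Asp) — missense.
Codon 6: AGA (Arg) → GGA (Gly) — missense.
Synonymous: 0 of 5.

0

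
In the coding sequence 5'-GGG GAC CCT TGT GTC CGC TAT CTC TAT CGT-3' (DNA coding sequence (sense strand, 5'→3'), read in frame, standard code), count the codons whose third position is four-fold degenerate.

6

Codon 1 GGG (Gly): third position 4-fold.
Codon 2 GAC (Asp): third position 2-fold.
Codon 3 CCT (Pro): third position 4-fold.
Codon 4 TGT (Cys): third position 2-fold.
Codon 5 GTC (Val): third position 4-fold.
Codon 6 CGC (Arg): third position 4-fold.
Codon 7 TAT (Tyr): third position 2-fold.
Codon 8 CTC (Leu): third position 4-fold.
Codon 9 TAT (Tyr): third position 2-fold.
Codon 10 CGT (Arg): third position 4-fold.
Four-fold degenerate third positions: 6.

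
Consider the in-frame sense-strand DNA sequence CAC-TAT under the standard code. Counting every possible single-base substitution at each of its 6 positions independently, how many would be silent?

2

Codon 1 (CAC, His): 1 synonymous substitution.
Codon 2 (TAT, Tyr): 1 synonymous substitution.
Total: 1 + 1 = 2.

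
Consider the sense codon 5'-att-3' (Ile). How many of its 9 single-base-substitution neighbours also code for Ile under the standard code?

2

Position 1: none → 0 synonymous.
Position 2: none → 0 synonymous.
Position 3: ATC, ATA → 2 synonymous.
Total: 0 + 0 + 2 = 2.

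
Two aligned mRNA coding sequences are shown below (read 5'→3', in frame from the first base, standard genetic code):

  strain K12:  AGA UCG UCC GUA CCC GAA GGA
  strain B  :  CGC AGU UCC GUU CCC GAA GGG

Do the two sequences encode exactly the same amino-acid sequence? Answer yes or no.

Codon 1: AGA Arg / CGC Arg — synonymous.
Codon 2: UCG Ser / AGU Ser — synonymous.
Codon 3: UCC Ser / UCC Ser — identical.
Codon 4: GUA Val / GUU Val — synonymous.
Codon 5: CCC Pro / CCC Pro — identical.
Codon 6: GAA Glu / GAA Glu — identical.
Codon 7: GGA Gly / GGG Gly — synonymous.
Nonsynonymous differences: 0 → same protein.

yes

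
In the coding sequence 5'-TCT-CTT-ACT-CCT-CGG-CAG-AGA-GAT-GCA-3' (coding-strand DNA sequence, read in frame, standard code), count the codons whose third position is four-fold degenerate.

Codon 1 TCT (Ser): third position 4-fold.
Codon 2 CTT (Leu): third position 4-fold.
Codon 3 ACT (Thr): third position 4-fold.
Codon 4 CCT (Pro): third position 4-fold.
Codon 5 CGG (Arg): third position 4-fold.
Codon 6 CAG (Gln): third position 2-fold.
Codon 7 AGA (Arg): third position 2-fold.
Codon 8 GAT (Asp): third position 2-fold.
Codon 9 GCA (Ala): third position 4-fold.
Four-fold degenerate third positions: 6.

6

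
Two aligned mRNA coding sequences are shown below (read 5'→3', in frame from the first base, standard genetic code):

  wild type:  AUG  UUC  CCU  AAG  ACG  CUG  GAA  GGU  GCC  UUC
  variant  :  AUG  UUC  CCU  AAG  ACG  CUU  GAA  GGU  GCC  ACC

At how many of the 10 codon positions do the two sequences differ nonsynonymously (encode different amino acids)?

Codon 1: AUG Met / AUG Met — identical.
Codon 2: UUC Phe / UUC Phe — identical.
Codon 3: CCU Pro / CCU Pro — identical.
Codon 4: AAG Lys / AAG Lys — identical.
Codon 5: ACG Thr / ACG Thr — identical.
Codon 6: CUG Leu / CUU Leu — synonymous.
Codon 7: GAA Glu / GAA Glu — identical.
Codon 8: GGU Gly / GGU Gly — identical.
Codon 9: GCC Ala / GCC Ala — identical.
Codon 10: UUC Phe / ACC Thr — nonsynonymous.
Nonsynonymous differences: 1.

1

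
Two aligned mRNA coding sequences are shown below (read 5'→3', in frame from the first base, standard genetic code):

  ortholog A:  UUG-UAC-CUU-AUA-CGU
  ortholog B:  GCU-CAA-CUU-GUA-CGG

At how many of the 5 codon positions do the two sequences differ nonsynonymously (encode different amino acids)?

3

Codon 1: UUG Leu / GCU Ala — nonsynonymous.
Codon 2: UAC Tyr / CAA Gln — nonsynonymous.
Codon 3: CUU Leu / CUU Leu — identical.
Codon 4: AUA Ile / GUA Val — nonsynonymous.
Codon 5: CGU Arg / CGG Arg — synonymous.
Nonsynonymous differences: 3.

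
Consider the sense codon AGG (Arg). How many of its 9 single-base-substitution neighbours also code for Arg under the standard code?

Position 1: CGG → 1 synonymous.
Position 2: none → 0 synonymous.
Position 3: AGA → 1 synonymous.
Total: 1 + 0 + 1 = 2.

2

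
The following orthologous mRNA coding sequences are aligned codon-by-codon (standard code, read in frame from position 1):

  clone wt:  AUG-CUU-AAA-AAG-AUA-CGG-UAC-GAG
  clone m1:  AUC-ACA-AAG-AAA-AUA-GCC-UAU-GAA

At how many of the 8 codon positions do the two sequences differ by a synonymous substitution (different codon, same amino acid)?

Codon 1: AUG Met / AUC Ile — nonsynonymous.
Codon 2: CUU Leu / ACA Thr — nonsynonymous.
Codon 3: AAA Lys / AAG Lys — synonymous.
Codon 4: AAG Lys / AAA Lys — synonymous.
Codon 5: AUA Ile / AUA Ile — identical.
Codon 6: CGG Arg / GCC Ala — nonsynonymous.
Codon 7: UAC Tyr / UAU Tyr — synonymous.
Codon 8: GAG Glu / GAA Glu — synonymous.
Synonymous differences: 4.

4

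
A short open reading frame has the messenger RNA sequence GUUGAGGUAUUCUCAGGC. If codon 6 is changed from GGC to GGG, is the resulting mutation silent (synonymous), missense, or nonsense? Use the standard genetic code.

Position 18 falls in codon 6: GGC → Gly.
After the substitution the codon is GGG → Gly.
Both encode Gly, so the change is synonymous.

silent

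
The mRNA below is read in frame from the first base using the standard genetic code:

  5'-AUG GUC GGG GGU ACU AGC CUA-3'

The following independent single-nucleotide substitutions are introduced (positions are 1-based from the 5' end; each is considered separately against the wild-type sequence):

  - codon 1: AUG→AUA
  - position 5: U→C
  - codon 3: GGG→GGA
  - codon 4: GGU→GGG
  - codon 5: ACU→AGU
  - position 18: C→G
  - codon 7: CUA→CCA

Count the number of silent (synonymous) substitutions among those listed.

2

Codon 1: AUG (Met) → AUA (Ile) — missense.
Codon 2: GUC (Val) → GCC (Ala) — missense.
Codon 3: GGG (Gly) → GGA (Gly) — synonymous.
Codon 4: GGU (Gly) → GGG (Gly) — synonymous.
Codon 5: ACU (Thr) → AGU (Ser) — missense.
Codon 6: AGC (Ser) → AGG (Arg) — missense.
Codon 7: CUA (Leu) → CCA (Pro) — missense.
Synonymous: 2 of 7.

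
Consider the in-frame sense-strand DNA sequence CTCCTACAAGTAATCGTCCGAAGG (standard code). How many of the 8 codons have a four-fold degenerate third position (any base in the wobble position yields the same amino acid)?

5

Codon 1 CTC (Leu): third position 4-fold.
Codon 2 CTA (Leu): third position 4-fold.
Codon 3 CAA (Gln): third position 2-fold.
Codon 4 GTA (Val): third position 4-fold.
Codon 5 ATC (Ile): third position 3-fold.
Codon 6 GTC (Val): third position 4-fold.
Codon 7 CGA (Arg): third position 4-fold.
Codon 8 AGG (Arg): third position 2-fold.
Four-fold degenerate third positions: 5.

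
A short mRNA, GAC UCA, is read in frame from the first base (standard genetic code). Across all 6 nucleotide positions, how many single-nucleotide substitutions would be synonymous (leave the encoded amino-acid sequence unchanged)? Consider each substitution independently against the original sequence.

4

Codon 1 (GAC, Asp): 1 synonymous substitution.
Codon 2 (UCA, Ser): 3 synonymous substitutions.
Total: 1 + 3 = 4.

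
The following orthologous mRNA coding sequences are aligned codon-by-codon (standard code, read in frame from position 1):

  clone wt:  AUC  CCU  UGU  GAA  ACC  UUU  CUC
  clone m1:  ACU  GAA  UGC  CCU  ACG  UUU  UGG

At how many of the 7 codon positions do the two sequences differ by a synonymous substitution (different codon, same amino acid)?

2

Codon 1: AUC Ile / ACU Thr — nonsynonymous.
Codon 2: CCU Pro / GAA Glu — nonsynonymous.
Codon 3: UGU Cys / UGC Cys — synonymous.
Codon 4: GAA Glu / CCU Pro — nonsynonymous.
Codon 5: ACC Thr / ACG Thr — synonymous.
Codon 6: UUU Phe / UUU Phe — identical.
Codon 7: CUC Leu / UGG Trp — nonsynonymous.
Synonymous differences: 2.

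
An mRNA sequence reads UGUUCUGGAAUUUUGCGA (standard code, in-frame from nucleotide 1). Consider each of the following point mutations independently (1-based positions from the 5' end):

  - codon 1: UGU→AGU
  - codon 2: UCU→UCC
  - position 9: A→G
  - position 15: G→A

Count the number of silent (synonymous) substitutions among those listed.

Codon 1: UGU (Cys) → AGU (Ser) — missense.
Codon 2: UCU (Ser) → UCC (Ser) — synonymous.
Codon 3: GGA (Gly) → GGG (Gly) — synonymous.
Codon 5: UUG (Leu) → UUA (Leu) — synonymous.
Synonymous: 3 of 4.

3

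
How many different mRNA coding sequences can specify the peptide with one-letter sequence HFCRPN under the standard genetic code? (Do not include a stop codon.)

His: 2 codons.
Phe: 2 codons.
Cys: 2 codons.
Arg: 6 codons.
Pro: 4 codons.
Asn: 2 codons.
2 × 2 × 2 × 6 × 4 × 2 = 384.

384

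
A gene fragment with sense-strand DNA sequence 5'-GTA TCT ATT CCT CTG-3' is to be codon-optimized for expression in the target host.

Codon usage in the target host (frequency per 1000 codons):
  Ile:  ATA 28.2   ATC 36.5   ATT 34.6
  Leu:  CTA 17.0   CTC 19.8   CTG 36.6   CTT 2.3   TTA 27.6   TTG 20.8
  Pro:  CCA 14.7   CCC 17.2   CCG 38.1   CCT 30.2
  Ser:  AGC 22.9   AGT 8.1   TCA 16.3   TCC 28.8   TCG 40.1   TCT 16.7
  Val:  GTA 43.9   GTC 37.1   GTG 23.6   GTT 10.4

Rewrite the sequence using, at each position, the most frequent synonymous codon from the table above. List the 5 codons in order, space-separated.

GTA TCG ATC CCG CTG

Codon 1 (Val): best is GTA at 43.9.
Codon 2 (Ser): best is TCG at 40.1.
Codon 3 (Ile): best is ATC at 36.5.
Codon 4 (Pro): best is CCG at 38.1.
Codon 5 (Leu): best is CTG at 36.6.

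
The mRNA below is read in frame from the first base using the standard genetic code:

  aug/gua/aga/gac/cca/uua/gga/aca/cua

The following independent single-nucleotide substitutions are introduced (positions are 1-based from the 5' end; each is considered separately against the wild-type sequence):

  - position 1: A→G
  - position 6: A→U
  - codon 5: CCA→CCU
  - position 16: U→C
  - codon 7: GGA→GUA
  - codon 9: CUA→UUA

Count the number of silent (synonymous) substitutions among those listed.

Codon 1: AUG (Met) → GUG (Val) — missense.
Codon 2: GUA (Val) → GUU (Val) — synonymous.
Codon 5: CCA (Pro) → CCU (Pro) — synonymous.
Codon 6: UUA (Leu) → CUA (Leu) — synonymous.
Codon 7: GGA (Gly) → GUA (Val) — missense.
Codon 9: CUA (Leu) → UUA (Leu) — synonymous.
Synonymous: 4 of 6.

4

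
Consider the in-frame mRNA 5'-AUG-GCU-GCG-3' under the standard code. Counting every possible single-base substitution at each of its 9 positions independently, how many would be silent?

6

Codon 1 (AUG, Met): 0 synonymous substitutions.
Codon 2 (GCU, Ala): 3 synonymous substitutions.
Codon 3 (GCG, Ala): 3 synonymous substitutions.
Total: 0 + 3 + 3 = 6.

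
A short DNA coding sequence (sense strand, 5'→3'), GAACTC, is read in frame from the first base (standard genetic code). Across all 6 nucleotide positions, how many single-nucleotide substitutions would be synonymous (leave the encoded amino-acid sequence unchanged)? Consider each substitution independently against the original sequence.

Codon 1 (GAA, Glu): 1 synonymous substitution.
Codon 2 (CTC, Leu): 3 synonymous substitutions.
Total: 1 + 3 = 4.

4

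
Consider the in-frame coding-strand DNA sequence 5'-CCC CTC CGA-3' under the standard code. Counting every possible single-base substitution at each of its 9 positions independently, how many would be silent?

Codon 1 (CCC, Pro): 3 synonymous substitutions.
Codon 2 (CTC, Leu): 3 synonymous substitutions.
Codon 3 (CGA, Arg): 4 synonymous substitutions.
Total: 3 + 3 + 4 = 10.

10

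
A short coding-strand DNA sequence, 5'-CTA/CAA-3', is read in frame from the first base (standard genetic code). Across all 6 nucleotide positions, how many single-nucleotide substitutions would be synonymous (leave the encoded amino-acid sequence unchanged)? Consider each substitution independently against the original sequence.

5

Codon 1 (CTA, Leu): 4 synonymous substitutions.
Codon 2 (CAA, Gln): 1 synonymous substitution.
Total: 4 + 1 = 5.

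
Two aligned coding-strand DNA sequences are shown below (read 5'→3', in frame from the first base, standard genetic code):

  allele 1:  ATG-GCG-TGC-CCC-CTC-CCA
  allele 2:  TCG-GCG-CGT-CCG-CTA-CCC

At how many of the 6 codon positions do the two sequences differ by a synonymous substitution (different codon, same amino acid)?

3

Codon 1: ATG Met / TCG Ser — nonsynonymous.
Codon 2: GCG Ala / GCG Ala — identical.
Codon 3: TGC Cys / CGT Arg — nonsynonymous.
Codon 4: CCC Pro / CCG Pro — synonymous.
Codon 5: CTC Leu / CTA Leu — synonymous.
Codon 6: CCA Pro / CCC Pro — synonymous.
Synonymous differences: 3.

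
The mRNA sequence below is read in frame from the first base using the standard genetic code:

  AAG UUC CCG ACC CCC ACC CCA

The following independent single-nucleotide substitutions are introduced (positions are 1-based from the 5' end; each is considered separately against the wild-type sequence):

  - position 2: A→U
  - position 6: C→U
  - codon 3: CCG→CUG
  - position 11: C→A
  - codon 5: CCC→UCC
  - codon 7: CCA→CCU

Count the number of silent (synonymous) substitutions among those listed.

Codon 1: AAG (Lys) → AUG (Met) — missense.
Codon 2: UUC (Phe) → UUU (Phe) — synonymous.
Codon 3: CCG (Pro) → CUG (Leu) — missense.
Codon 4: ACC (Thr) → AAC (Asn) — missense.
Codon 5: CCC (Pro) → UCC (Ser) — missense.
Codon 7: CCA (Pro) → CCU (Pro) — synonymous.
Synonymous: 2 of 6.

2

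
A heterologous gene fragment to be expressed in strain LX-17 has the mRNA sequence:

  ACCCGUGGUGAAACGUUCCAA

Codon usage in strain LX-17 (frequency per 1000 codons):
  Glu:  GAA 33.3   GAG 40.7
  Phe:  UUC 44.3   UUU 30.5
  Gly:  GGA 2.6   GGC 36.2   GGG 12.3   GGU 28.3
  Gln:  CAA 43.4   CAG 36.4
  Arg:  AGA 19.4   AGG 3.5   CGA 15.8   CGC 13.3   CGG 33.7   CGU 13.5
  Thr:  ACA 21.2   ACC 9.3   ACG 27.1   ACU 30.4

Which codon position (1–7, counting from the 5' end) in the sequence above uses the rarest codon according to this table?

1

Codon 1 ACC (Thr): 9.3 per 1000.
Codon 2 CGU (Arg): 13.5 per 1000.
Codon 3 GGU (Gly): 28.3 per 1000.
Codon 4 GAA (Glu): 33.3 per 1000.
Codon 5 ACG (Thr): 27.1 per 1000.
Codon 6 UUC (Phe): 44.3 per 1000.
Codon 7 CAA (Gln): 43.4 per 1000.
Lowest frequency is 9.3 at codon 1.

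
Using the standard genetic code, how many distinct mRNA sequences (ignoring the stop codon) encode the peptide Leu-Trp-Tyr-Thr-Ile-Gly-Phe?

1152

Leu: 6 codons.
Trp: 1 codon.
Tyr: 2 codons.
Thr: 4 codons.
Ile: 3 codons.
Gly: 4 codons.
Phe: 2 codons.
6 × 1 × 2 × 4 × 3 × 4 × 2 = 1152.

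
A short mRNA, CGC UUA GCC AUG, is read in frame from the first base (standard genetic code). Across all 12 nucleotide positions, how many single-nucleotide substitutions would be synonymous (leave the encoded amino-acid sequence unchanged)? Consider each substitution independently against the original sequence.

8

Codon 1 (CGC, Arg): 3 synonymous substitutions.
Codon 2 (UUA, Leu): 2 synonymous substitutions.
Codon 3 (GCC, Ala): 3 synonymous substitutions.
Codon 4 (AUG, Met): 0 synonymous substitutions.
Total: 3 + 2 + 3 + 0 = 8.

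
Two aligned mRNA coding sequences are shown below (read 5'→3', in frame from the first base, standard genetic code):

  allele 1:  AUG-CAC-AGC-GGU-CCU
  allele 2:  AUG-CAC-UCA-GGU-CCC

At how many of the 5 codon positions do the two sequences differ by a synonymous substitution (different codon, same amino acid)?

Codon 1: AUG Met / AUG Met — identical.
Codon 2: CAC His / CAC His — identical.
Codon 3: AGC Ser / UCA Ser — synonymous.
Codon 4: GGU Gly / GGU Gly — identical.
Codon 5: CCU Pro / CCC Pro — synonymous.
Synonymous differences: 2.

2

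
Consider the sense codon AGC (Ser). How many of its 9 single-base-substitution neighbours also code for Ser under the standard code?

1

Position 1: none → 0 synonymous.
Position 2: none → 0 synonymous.
Position 3: AGT → 1 synonymous.
Total: 0 + 0 + 1 = 1.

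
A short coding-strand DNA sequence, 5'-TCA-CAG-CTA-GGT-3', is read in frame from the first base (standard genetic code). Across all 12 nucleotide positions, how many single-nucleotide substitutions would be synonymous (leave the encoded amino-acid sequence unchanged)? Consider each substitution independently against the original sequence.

11

Codon 1 (TCA, Ser): 3 synonymous substitutions.
Codon 2 (CAG, Gln): 1 synonymous substitution.
Codon 3 (CTA, Leu): 4 synonymous substitutions.
Codon 4 (GGT, Gly): 3 synonymous substitutions.
Total: 3 + 1 + 4 + 3 = 11.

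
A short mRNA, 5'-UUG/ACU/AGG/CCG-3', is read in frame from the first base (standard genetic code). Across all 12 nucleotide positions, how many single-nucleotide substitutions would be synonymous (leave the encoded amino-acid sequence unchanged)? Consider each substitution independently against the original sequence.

10

Codon 1 (UUG, Leu): 2 synonymous substitutions.
Codon 2 (ACU, Thr): 3 synonymous substitutions.
Codon 3 (AGG, Arg): 2 synonymous substitutions.
Codon 4 (CCG, Pro): 3 synonymous substitutions.
Total: 2 + 3 + 2 + 3 = 10.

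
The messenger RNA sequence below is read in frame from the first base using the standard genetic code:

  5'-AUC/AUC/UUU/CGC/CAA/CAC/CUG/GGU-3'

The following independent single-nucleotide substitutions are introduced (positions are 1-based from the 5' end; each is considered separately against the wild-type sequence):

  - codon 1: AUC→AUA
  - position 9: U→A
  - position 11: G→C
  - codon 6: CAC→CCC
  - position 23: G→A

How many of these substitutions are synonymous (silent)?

1

Codon 1: AUC (Ile) → AUA (Ile) — synonymous.
Codon 3: UUU (Phe) → UUA (Leu) — missense.
Codon 4: CGC (Arg) → CCC (Pro) — missense.
Codon 6: CAC (His) → CCC (Pro) — missense.
Codon 8: GGU (Gly) → GAU (Asp) — missense.
Synonymous: 1 of 5.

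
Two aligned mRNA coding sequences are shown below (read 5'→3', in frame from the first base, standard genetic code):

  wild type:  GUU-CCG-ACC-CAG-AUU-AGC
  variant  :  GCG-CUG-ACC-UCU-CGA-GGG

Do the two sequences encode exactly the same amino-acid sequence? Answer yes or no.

Codon 1: GUU Val / GCG Ala — nonsynonymous.
Codon 2: CCG Pro / CUG Leu — nonsynonymous.
Codon 3: ACC Thr / ACC Thr — identical.
Codon 4: CAG Gln / UCU Ser — nonsynonymous.
Codon 5: AUU Ile / CGA Arg — nonsynonymous.
Codon 6: AGC Ser / GGG Gly — nonsynonymous.
Nonsynonymous differences: 5 → different protein.

no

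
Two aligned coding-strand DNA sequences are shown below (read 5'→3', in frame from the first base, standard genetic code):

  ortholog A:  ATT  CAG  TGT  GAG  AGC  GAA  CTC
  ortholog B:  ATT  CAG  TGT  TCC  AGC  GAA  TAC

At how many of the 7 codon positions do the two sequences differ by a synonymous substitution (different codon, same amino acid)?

Codon 1: ATT Ile / ATT Ile — identical.
Codon 2: CAG Gln / CAG Gln — identical.
Codon 3: TGT Cys / TGT Cys — identical.
Codon 4: GAG Glu / TCC Ser — nonsynonymous.
Codon 5: AGC Ser / AGC Ser — identical.
Codon 6: GAA Glu / GAA Glu — identical.
Codon 7: CTC Leu / TAC Tyr — nonsynonymous.
Synonymous differences: 0.

0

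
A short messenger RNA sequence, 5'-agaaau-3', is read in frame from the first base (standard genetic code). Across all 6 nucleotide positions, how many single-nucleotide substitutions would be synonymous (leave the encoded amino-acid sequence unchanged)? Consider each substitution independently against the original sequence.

3

Codon 1 (AGA, Arg): 2 synonymous substitutions.
Codon 2 (AAU, Asn): 1 synonymous substitution.
Total: 2 + 1 = 3.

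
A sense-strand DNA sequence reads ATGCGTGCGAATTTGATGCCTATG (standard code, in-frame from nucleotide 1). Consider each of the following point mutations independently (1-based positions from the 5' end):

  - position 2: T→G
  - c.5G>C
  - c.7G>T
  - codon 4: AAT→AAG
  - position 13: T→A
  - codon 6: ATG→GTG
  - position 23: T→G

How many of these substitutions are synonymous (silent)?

0

Codon 1: ATG (Met) → AGG (Arg) — missense.
Codon 2: CGT (Arg) → CCT (Pro) — missense.
Codon 3: GCG (Ala) → TCG (Ser) — missense.
Codon 4: AAT (Asn) → AAG (Lys) — missense.
Codon 5: TTG (Leu) → ATG (Met) — missense.
Codon 6: ATG (Met) → GTG (Val) — missense.
Codon 8: ATG (Met) → AGG (Arg) — missense.
Synonymous: 0 of 7.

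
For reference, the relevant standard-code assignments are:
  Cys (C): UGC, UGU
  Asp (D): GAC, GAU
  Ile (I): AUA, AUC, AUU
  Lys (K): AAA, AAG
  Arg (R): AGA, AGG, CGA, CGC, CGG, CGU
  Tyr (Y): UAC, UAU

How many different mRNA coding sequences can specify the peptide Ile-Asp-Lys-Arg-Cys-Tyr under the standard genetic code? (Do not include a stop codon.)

288

Ile: 3 codons.
Asp: 2 codons.
Lys: 2 codons.
Arg: 6 codons.
Cys: 2 codons.
Tyr: 2 codons.
3 × 2 × 2 × 6 × 2 × 2 = 288.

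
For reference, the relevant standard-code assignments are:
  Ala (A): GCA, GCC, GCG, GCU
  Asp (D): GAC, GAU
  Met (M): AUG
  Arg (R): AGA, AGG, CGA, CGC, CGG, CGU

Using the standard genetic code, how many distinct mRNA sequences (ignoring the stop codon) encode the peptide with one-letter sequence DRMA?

Asp: 2 codons.
Arg: 6 codons.
Met: 1 codon.
Ala: 4 codons.
2 × 6 × 1 × 4 = 48.

48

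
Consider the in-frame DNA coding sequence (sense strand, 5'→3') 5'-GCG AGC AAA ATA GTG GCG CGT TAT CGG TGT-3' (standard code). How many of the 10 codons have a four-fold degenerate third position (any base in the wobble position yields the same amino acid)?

5

Codon 1 GCG (Ala): third position 4-fold.
Codon 2 AGC (Ser): third position 2-fold.
Codon 3 AAA (Lys): third position 2-fold.
Codon 4 ATA (Ile): third position 3-fold.
Codon 5 GTG (Val): third position 4-fold.
Codon 6 GCG (Ala): third position 4-fold.
Codon 7 CGT (Arg): third position 4-fold.
Codon 8 TAT (Tyr): third position 2-fold.
Codon 9 CGG (Arg): third position 4-fold.
Codon 10 TGT (Cys): third position 2-fold.
Four-fold degenerate third positions: 5.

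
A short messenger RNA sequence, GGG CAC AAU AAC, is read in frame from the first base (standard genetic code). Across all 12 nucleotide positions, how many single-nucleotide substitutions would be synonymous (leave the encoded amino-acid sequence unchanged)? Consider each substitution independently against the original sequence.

Codon 1 (GGG, Gly): 3 synonymous substitutions.
Codon 2 (CAC, His): 1 synonymous substitution.
Codon 3 (AAU, Asn): 1 synonymous substitution.
Codon 4 (AAC, Asn): 1 synonymous substitution.
Total: 3 + 1 + 1 + 1 = 6.

6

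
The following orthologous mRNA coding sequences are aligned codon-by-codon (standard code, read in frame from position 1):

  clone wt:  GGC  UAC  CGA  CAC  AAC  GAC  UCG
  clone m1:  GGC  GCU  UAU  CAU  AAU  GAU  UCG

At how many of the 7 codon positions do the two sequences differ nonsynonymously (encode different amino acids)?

Codon 1: GGC Gly / GGC Gly — identical.
Codon 2: UAC Tyr / GCU Ala — nonsynonymous.
Codon 3: CGA Arg / UAU Tyr — nonsynonymous.
Codon 4: CAC His / CAU His — synonymous.
Codon 5: AAC Asn / AAU Asn — synonymous.
Codon 6: GAC Asp / GAU Asp — synonymous.
Codon 7: UCG Ser / UCG Ser — identical.
Nonsynonymous differences: 2.

2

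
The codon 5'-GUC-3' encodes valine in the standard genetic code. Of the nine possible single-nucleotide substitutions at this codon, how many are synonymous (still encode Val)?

3

Position 1: none → 0 synonymous.
Position 2: none → 0 synonymous.
Position 3: GUU, GUA, GUG → 3 synonymous.
Total: 0 + 0 + 3 = 3.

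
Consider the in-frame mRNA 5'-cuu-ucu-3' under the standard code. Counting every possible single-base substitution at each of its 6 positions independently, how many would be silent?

Codon 1 (CUU, Leu): 3 synonymous substitutions.
Codon 2 (UCU, Ser): 3 synonymous substitutions.
Total: 3 + 3 = 6.

6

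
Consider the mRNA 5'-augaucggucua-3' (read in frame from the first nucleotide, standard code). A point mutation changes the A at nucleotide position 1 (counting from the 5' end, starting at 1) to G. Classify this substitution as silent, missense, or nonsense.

missense

Position 1 falls in codon 1: AUG → Met.
After the substitution the codon is GUG → Val.
Met ≠ Val, so this is a missense mutation.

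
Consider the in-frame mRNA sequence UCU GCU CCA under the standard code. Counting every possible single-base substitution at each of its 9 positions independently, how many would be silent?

Codon 1 (UCU, Ser): 3 synonymous substitutions.
Codon 2 (GCU, Ala): 3 synonymous substitutions.
Codon 3 (CCA, Pro): 3 synonymous substitutions.
Total: 3 + 3 + 3 = 9.

9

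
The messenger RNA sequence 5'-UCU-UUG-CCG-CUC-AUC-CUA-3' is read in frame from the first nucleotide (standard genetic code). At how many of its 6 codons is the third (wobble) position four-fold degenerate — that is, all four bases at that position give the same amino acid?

Codon 1 UCU (Ser): third position 4-fold.
Codon 2 UUG (Leu): third position 2-fold.
Codon 3 CCG (Pro): third position 4-fold.
Codon 4 CUC (Leu): third position 4-fold.
Codon 5 AUC (Ile): third position 3-fold.
Codon 6 CUA (Leu): third position 4-fold.
Four-fold degenerate third positions: 4.

4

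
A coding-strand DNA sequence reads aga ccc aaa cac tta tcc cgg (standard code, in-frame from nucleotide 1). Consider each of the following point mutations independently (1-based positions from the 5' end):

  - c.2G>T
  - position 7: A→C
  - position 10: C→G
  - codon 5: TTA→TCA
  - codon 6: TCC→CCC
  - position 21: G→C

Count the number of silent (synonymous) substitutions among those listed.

Codon 1: AGA (Arg) → ATA (Ile) — missense.
Codon 3: AAA (Lys) → CAA (Gln) — missense.
Codon 4: CAC (His) → GAC (Asp) — missense.
Codon 5: TTA (Leu) → TCA (Ser) — missense.
Codon 6: TCC (Ser) → CCC (Pro) — missense.
Codon 7: CGG (Arg) → CGC (Arg) — synonymous.
Synonymous: 1 of 6.

1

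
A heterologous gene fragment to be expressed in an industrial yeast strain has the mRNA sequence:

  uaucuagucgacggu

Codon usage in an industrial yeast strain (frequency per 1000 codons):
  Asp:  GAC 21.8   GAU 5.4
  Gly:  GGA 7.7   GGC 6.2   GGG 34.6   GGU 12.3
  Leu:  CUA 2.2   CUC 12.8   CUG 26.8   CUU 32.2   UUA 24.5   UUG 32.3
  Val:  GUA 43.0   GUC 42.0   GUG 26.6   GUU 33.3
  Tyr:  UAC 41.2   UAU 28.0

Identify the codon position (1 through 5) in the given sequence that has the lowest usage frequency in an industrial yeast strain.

Codon 1 UAU (Tyr): 28.0 per 1000.
Codon 2 CUA (Leu): 2.2 per 1000.
Codon 3 GUC (Val): 42.0 per 1000.
Codon 4 GAC (Asp): 21.8 per 1000.
Codon 5 GGU (Gly): 12.3 per 1000.
Lowest frequency is 2.2 at codon 2.

2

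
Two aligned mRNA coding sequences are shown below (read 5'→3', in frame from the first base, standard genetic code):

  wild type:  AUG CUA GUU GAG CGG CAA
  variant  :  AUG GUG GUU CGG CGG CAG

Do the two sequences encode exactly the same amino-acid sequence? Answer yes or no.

no

Codon 1: AUG Met / AUG Met — identical.
Codon 2: CUA Leu / GUG Val — nonsynonymous.
Codon 3: GUU Val / GUU Val — identical.
Codon 4: GAG Glu / CGG Arg — nonsynonymous.
Codon 5: CGG Arg / CGG Arg — identical.
Codon 6: CAA Gln / CAG Gln — synonymous.
Nonsynonymous differences: 2 → different protein.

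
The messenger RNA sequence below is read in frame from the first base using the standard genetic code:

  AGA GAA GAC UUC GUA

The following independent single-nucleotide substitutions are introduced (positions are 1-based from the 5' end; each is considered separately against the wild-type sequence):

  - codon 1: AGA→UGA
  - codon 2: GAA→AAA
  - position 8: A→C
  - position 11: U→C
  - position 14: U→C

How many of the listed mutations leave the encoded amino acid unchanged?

0

Codon 1: AGA (Arg) → UGA (Stop) — nonsense.
Codon 2: GAA (Glu) → AAA (Lys) — missense.
Codon 3: GAC (Asp) → GCC (Ala) — missense.
Codon 4: UUC (Phe) → UCC (Ser) — missense.
Codon 5: GUA (Val) → GCA (Ala) — missense.
Synonymous: 0 of 5.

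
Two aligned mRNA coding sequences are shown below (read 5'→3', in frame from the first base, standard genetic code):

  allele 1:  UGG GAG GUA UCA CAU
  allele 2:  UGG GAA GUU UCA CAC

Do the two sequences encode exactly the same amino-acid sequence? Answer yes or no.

Codon 1: UGG Trp / UGG Trp — identical.
Codon 2: GAG Glu / GAA Glu — synonymous.
Codon 3: GUA Val / GUU Val — synonymous.
Codon 4: UCA Ser / UCA Ser — identical.
Codon 5: CAU His / CAC His — synonymous.
Nonsynonymous differences: 0 → same protein.

yes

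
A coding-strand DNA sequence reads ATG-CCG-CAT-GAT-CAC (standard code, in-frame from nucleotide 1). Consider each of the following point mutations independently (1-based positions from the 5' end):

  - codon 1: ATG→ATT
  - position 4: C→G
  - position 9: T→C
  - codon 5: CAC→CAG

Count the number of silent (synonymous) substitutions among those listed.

Codon 1: ATG (Met) → ATT (Ile) — missense.
Codon 2: CCG (Pro) → GCG (Ala) — missense.
Codon 3: CAT (His) → CAC (His) — synonymous.
Codon 5: CAC (His) → CAG (Gln) — missense.
Synonymous: 1 of 4.

1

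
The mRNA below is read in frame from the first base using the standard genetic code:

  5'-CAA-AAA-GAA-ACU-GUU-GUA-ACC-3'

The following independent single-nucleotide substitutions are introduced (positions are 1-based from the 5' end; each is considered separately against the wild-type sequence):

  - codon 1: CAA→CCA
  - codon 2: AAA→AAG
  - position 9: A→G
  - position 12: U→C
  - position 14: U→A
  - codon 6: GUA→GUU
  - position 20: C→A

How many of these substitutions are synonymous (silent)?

Codon 1: CAA (Gln) → CCA (Pro) — missense.
Codon 2: AAA (Lys) → AAG (Lys) — synonymous.
Codon 3: GAA (Glu) → GAG (Glu) — synonymous.
Codon 4: ACU (Thr) → ACC (Thr) — synonymous.
Codon 5: GUU (Val) → GAU (Asp) — missense.
Codon 6: GUA (Val) → GUU (Val) — synonymous.
Codon 7: ACC (Thr) → AAC (Asn) — missense.
Synonymous: 4 of 7.

4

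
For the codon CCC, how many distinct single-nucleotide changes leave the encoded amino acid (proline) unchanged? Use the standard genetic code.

Position 1: none → 0 synonymous.
Position 2: none → 0 synonymous.
Position 3: CCT, CCA, CCG → 3 synonymous.
Total: 0 + 0 + 3 = 3.

3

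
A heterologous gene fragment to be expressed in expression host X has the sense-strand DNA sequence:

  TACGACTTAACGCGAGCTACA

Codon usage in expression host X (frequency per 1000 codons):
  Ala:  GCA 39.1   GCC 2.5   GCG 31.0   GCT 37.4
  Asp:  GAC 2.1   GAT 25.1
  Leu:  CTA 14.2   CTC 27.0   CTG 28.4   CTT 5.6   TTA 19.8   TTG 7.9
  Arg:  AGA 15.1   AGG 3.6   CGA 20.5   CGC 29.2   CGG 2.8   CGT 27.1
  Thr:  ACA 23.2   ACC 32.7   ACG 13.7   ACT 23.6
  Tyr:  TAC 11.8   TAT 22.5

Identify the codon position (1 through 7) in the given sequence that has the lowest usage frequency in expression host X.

2

Codon 1 TAC (Tyr): 11.8 per 1000.
Codon 2 GAC (Asp): 2.1 per 1000.
Codon 3 TTA (Leu): 19.8 per 1000.
Codon 4 ACG (Thr): 13.7 per 1000.
Codon 5 CGA (Arg): 20.5 per 1000.
Codon 6 GCT (Ala): 37.4 per 1000.
Codon 7 ACA (Thr): 23.2 per 1000.
Lowest frequency is 2.1 at codon 2.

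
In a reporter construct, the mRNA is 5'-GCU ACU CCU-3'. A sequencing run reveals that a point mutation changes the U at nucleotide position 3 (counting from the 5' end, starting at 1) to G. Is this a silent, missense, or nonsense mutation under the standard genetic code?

silent

Position 3 falls in codon 1: GCU → Ala.
After the substitution the codon is GCG → Ala.
Both encode Ala, so the change is synonymous.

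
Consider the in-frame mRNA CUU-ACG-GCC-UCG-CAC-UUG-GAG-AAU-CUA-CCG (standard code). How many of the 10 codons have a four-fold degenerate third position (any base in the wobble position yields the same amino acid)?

Codon 1 CUU (Leu): third position 4-fold.
Codon 2 ACG (Thr): third position 4-fold.
Codon 3 GCC (Ala): third position 4-fold.
Codon 4 UCG (Ser): third position 4-fold.
Codon 5 CAC (His): third position 2-fold.
Codon 6 UUG (Leu): third position 2-fold.
Codon 7 GAG (Glu): third position 2-fold.
Codon 8 AAU (Asn): third position 2-fold.
Codon 9 CUA (Leu): third position 4-fold.
Codon 10 CCG (Pro): third position 4-fold.
Four-fold degenerate third positions: 6.

6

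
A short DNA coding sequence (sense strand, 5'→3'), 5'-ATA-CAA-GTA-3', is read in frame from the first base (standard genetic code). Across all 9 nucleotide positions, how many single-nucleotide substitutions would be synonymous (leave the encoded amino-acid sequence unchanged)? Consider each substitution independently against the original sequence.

Codon 1 (ATA, Ile): 2 synonymous substitutions.
Codon 2 (CAA, Gln): 1 synonymous substitution.
Codon 3 (GTA, Val): 3 synonymous substitutions.
Total: 2 + 1 + 3 = 6.

6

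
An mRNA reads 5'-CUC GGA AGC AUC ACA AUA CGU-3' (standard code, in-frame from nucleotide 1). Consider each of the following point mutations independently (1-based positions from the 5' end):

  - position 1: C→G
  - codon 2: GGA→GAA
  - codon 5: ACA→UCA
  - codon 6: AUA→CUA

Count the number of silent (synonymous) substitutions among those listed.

Codon 1: CUC (Leu) → GUC (Val) — missense.
Codon 2: GGA (Gly) → GAA (Glu) — missense.
Codon 5: ACA (Thr) → UCA (Ser) — missense.
Codon 6: AUA (Ile) → CUA (Leu) — missense.
Synonymous: 0 of 4.

0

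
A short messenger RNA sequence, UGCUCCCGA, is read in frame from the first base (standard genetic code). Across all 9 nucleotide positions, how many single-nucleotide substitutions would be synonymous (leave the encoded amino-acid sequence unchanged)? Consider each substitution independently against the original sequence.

8

Codon 1 (UGC, Cys): 1 synonymous substitution.
Codon 2 (UCC, Ser): 3 synonymous substitutions.
Codon 3 (CGA, Arg): 4 synonymous substitutions.
Total: 1 + 3 + 4 = 8.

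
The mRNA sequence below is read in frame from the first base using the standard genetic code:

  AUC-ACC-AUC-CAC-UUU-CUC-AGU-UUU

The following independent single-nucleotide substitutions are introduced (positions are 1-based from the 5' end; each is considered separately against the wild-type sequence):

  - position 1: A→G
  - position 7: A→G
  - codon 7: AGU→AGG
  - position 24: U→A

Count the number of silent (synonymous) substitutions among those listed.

0

Codon 1: AUC (Ile) → GUC (Val) — missense.
Codon 3: AUC (Ile) → GUC (Val) — missense.
Codon 7: AGU (Ser) → AGG (Arg) — missense.
Codon 8: UUU (Phe) → UUA (Leu) — missense.
Synonymous: 0 of 4.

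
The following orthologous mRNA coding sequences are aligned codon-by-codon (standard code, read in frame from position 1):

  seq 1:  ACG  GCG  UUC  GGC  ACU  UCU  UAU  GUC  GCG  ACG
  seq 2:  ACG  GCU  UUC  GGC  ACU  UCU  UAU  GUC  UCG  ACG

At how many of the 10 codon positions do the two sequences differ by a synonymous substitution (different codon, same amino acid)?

1

Codon 1: ACG Thr / ACG Thr — identical.
Codon 2: GCG Ala / GCU Ala — synonymous.
Codon 3: UUC Phe / UUC Phe — identical.
Codon 4: GGC Gly / GGC Gly — identical.
Codon 5: ACU Thr / ACU Thr — identical.
Codon 6: UCU Ser / UCU Ser — identical.
Codon 7: UAU Tyr / UAU Tyr — identical.
Codon 8: GUC Val / GUC Val — identical.
Codon 9: GCG Ala / UCG Ser — nonsynonymous.
Codon 10: ACG Thr / ACG Thr — identical.
Synonymous differences: 1.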